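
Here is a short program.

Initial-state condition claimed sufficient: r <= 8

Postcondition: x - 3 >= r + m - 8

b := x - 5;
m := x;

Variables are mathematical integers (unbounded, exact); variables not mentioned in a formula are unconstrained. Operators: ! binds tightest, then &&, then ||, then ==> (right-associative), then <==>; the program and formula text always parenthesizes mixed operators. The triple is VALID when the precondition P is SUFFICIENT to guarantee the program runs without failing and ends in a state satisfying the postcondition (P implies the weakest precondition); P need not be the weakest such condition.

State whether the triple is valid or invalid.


Working backward. After the program, the postcondition x - 3 >= r + m - 8 must hold; in canonical form it is x >= m + r - 5.
Before m := x: r <= 5
Before b := x - 5: r <= 5
The weakest precondition is r <= 5.
Check whether r <= 8 implies it.
Countermodel: at the initial state r = 6, the precondition holds but the weakest precondition fails.
Answer: invalid


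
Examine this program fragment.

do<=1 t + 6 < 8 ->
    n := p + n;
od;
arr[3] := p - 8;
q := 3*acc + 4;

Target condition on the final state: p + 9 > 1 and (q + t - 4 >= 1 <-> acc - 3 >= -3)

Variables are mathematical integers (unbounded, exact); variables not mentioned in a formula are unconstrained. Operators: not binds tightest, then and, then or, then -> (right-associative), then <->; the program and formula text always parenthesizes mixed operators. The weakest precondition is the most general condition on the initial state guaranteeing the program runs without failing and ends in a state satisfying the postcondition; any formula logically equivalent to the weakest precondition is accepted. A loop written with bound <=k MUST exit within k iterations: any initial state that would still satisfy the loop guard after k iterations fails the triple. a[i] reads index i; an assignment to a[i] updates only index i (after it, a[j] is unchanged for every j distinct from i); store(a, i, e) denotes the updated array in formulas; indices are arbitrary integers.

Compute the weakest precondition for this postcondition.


Working backward. After the program, the postcondition p + 9 > 1 and (q + t - 4 >= 1 <-> acc - 3 >= -3) must hold; in canonical form it is p > -8 and (q + t >= 5 <-> acc >= 0).
Before q := 3*acc + 4: p > -8 and (3*acc + t >= 1 <-> acc >= 0)
Before arr[3] := p - 8: p > -8 and (3*acc + t >= 1 <-> acc >= 0)
Before the loop (bound <=1), unroll the exhaustion recursion (WP_0 = exit-now case; WP_j = one more guarded iteration, up to j = 1):
  WP_0: (not (t < 2)) and p > -8 and (3*acc + t >= 1 <-> acc >= 0)
  WP_1: (t < 2 -> ((not (t < 2)) and p > -8 and (3*acc + t >= 1 <-> acc >= 0))) and ((not (t < 2)) -> (p > -8 and (3*acc + t >= 1 <-> acc >= 0)))
So before the loop: (t < 2 -> ((not (t < 2)) and p > -8 and (3*acc + t >= 1 <-> acc >= 0))) and ((not (t < 2)) -> (p > -8 and (3*acc + t >= 1 <-> acc >= 0)))
Answer: WP = (t < 2 -> ((not (t < 2)) and p > -8 and (3*acc + t >= 1 <-> acc >= 0))) and ((not (t < 2)) -> (p > -8 and (3*acc + t >= 1 <-> acc >= 0)))


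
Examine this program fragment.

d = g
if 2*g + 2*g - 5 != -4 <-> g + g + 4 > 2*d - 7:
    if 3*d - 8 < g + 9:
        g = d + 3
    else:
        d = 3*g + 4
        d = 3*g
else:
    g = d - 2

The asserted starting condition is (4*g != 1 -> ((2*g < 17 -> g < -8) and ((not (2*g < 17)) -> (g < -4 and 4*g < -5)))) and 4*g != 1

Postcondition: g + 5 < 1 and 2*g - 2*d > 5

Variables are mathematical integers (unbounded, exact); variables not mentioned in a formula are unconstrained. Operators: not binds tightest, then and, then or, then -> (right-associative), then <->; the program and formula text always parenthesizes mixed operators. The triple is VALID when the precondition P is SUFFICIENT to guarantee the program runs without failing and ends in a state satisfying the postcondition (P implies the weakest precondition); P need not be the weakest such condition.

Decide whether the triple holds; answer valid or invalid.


Working backward. After the program, the postcondition g + 5 < 1 and 2*g - 2*d > 5 must hold; in canonical form it is g < -4 and 2*g > 2*d + 5.
Then branch requires (3*d < g + 17 -> d < -7) and ((not (3*d < g + 17)) -> (g < -4 and 4*g < -5)); else branch requires false.
Before the if: ((4*g != 1 <-> 2*g > 2*d - 11) -> ((3*d < g + 17 -> d < -7) and ((not (3*d < g + 17)) -> (g < -4 and 4*g < -5)))) and (4*g != 1 <-> 2*g > 2*d - 11)
Before d := g: (4*g != 1 -> ((2*g < 17 -> g < -7) and ((not (2*g < 17)) -> (g < -4 and 4*g < -5)))) and 4*g != 1
The weakest precondition is (4*g != 1 -> ((2*g < 17 -> g < -7) and ((not (2*g < 17)) -> (g < -4 and 4*g < -5)))) and 4*g != 1.
Check whether (4*g != 1 -> ((2*g < 17 -> g < -8) and ((not (2*g < 17)) -> (g < -4 and 4*g < -5)))) and 4*g != 1 implies it.
Every state satisfying the precondition satisfies the weakest precondition: the implication holds.
Answer: valid


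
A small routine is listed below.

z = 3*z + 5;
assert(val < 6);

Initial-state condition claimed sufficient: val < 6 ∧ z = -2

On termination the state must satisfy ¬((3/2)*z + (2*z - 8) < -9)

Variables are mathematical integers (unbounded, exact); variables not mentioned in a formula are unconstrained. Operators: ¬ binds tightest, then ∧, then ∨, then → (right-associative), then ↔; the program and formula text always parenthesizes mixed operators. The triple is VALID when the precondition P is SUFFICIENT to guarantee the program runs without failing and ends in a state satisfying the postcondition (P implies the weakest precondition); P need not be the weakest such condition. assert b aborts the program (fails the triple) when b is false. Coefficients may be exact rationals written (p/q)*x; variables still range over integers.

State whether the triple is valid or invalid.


Working backward. After the program, the postcondition ¬((3/2)*z + (2*z - 8) < -9) must hold; in canonical form it is ¬((7/2)*z < -1).
Before assert val < 6: val < 6 ∧ (¬((7/2)*z < -1))
Before z := 3*z + 5: val < 6 ∧ (¬((21/2)*z < -37/2))
The weakest precondition is val < 6 ∧ (¬((21/2)*z < -37/2)).
Check whether val < 6 ∧ z = -2 implies it.
Countermodel: at the initial state val = 5, z = -2, the precondition holds but the weakest precondition fails.
Answer: invalid


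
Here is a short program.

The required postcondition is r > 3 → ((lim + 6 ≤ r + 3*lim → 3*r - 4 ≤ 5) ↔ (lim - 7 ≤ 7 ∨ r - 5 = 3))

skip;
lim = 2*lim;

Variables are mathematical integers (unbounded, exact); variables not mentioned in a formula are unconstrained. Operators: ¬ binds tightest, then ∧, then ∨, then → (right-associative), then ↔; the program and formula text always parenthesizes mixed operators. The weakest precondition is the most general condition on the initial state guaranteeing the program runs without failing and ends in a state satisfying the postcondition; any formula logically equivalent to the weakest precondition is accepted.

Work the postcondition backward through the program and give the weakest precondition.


Working backward. After the program, the postcondition r > 3 → ((lim + 6 ≤ r + 3*lim → 3*r - 4 ≤ 5) ↔ (lim - 7 ≤ 7 ∨ r - 5 = 3)) must hold; in canonical form it is r > 3 → ((2*lim + r ≥ 6 → 3*r ≤ 9) ↔ (lim ≤ 14 ∨ r = 8)).
Before lim := 2*lim: r > 3 → ((4*lim + r ≥ 6 → 3*r ≤ 9) ↔ (2*lim ≤ 14 ∨ r = 8))
Before skip: r > 3 → ((4*lim + r ≥ 6 → 3*r ≤ 9) ↔ (2*lim ≤ 14 ∨ r = 8))
Answer: WP = r > 3 → ((4*lim + r ≥ 6 → 3*r ≤ 9) ↔ (2*lim ≤ 14 ∨ r = 8))


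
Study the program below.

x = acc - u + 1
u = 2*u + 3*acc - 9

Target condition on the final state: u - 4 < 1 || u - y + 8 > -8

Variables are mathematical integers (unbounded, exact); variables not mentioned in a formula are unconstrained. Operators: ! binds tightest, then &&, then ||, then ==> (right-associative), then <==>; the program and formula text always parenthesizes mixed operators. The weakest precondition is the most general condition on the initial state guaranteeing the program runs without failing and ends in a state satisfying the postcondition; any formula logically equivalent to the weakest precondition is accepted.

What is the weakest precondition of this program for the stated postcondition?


Working backward. After the program, the postcondition u - 4 < 1 || u - y + 8 > -8 must hold; in canonical form it is u < 5 || u > y - 16.
Before u := 2*u + 3*acc - 9: 3*acc + 2*u < 14 || 3*acc + 2*u > y - 7
Before x := acc - u + 1: 3*acc + 2*u < 14 || 3*acc + 2*u > y - 7
Answer: WP = 3*acc + 2*u < 14 || 3*acc + 2*u > y - 7


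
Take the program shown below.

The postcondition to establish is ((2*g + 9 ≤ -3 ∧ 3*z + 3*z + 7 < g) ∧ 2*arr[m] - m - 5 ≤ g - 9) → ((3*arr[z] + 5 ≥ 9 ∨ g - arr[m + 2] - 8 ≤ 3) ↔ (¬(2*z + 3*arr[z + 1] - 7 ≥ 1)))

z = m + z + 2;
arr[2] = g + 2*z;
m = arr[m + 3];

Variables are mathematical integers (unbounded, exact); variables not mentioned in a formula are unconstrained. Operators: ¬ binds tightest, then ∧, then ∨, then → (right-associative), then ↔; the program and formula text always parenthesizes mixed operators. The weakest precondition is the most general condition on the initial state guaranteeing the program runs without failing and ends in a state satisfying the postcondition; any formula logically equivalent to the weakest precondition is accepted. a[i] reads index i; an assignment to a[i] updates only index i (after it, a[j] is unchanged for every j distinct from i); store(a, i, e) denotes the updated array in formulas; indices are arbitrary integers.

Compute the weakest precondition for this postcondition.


Working backward. After the program, the postcondition ((2*g + 9 ≤ -3 ∧ 3*z + 3*z + 7 < g) ∧ 2*arr[m] - m - 5 ≤ g - 9) → ((3*arr[z] + 5 ≥ 9 ∨ g - arr[m + 2] - 8 ≤ 3) ↔ (¬(2*z + 3*arr[z + 1] - 7 ≥ 1))) must hold; in canonical form it is (2*g ≤ -12 ∧ 6*z < g - 7 ∧ 2*arr[m] ≤ g + m - 4) → ((3*arr[z] ≥ 4 ∨ g ≤ arr[m + 2] + 11) ↔ (¬(3*arr[z + 1] + 2*z ≥ 8))).
Before m := arr[m + 3]: (2*g ≤ -12 ∧ 6*z < g - 7 ∧ 2*arr[arr[m + 3]] ≤ arr[m + 3] + g - 4) → ((3*arr[z] ≥ 4 ∨ g ≤ arr[arr[m + 3] + 2] + 11) ↔ (¬(3*arr[z + 1] + 2*z ≥ 8)))
Before arr[2] := g + 2*z: (2*g ≤ -12 ∧ 6*z < g - 7 ∧ 2*store(arr, 2, g + 2*z)[store(arr, 2, g + 2*z)[m + 3]] ≤ store(arr, 2, g + 2*z)[m + 3] + g - 4) → ((3*store(arr, 2, g + 2*z)[z] ≥ 4 ∨ g ≤ store(arr, 2, g + 2*z)[store(arr, 2, g + 2*z)[m + 3] + 2] + 11) ↔ (¬(3*store(arr, 2, g + 2*z)[z + 1] + 2*z ≥ 8)))
Before z := m + z + 2: (2*g ≤ -12 ∧ 6*m + 6*z < g - 19 ∧ 2*store(arr, 2, g + 2*m + 2*z + 4)[store(arr, 2, g + 2*m + 2*z + 4)[m + 3]] ≤ store(arr, 2, g + 2*m + 2*z + 4)[m + 3] + g - 4) → ((3*store(arr, 2, g + 2*m + 2*z + 4)[m + z + 2] ≥ 4 ∨ g ≤ store(arr, 2, g + 2*m + 2*z + 4)[store(arr, 2, g + 2*m + 2*z + 4)[m + 3] + 2] + 11) ↔ (¬(3*store(arr, 2, g + 2*m + 2*z + 4)[m + z + 3] + 2*m + 2*z ≥ 4)))
Answer: WP = (2*g ≤ -12 ∧ 6*m + 6*z < g - 19 ∧ 2*store(arr, 2, g + 2*m + 2*z + 4)[store(arr, 2, g + 2*m + 2*z + 4)[m + 3]] ≤ store(arr, 2, g + 2*m + 2*z + 4)[m + 3] + g - 4) → ((3*store(arr, 2, g + 2*m + 2*z + 4)[m + z + 2] ≥ 4 ∨ g ≤ store(arr, 2, g + 2*m + 2*z + 4)[store(arr, 2, g + 2*m + 2*z + 4)[m + 3] + 2] + 11) ↔ (¬(3*store(arr, 2, g + 2*m + 2*z + 4)[m + z + 3] + 2*m + 2*z ≥ 4)))


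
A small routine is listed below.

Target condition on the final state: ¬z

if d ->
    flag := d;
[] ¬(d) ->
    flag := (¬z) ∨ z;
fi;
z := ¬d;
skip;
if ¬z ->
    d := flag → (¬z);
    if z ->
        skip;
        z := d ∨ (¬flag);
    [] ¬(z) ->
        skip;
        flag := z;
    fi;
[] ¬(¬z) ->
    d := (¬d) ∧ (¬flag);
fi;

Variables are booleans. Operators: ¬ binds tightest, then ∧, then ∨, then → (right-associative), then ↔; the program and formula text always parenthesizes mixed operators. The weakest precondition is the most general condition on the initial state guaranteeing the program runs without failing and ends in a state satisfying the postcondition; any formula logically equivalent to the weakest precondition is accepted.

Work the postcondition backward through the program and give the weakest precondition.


Working backward. After the program, ¬z must hold.
Then branch requires z → (¬((flag → (¬z)) ∨ (¬flag))); else branch requires ¬z.
Before the if: ((¬z) → (z → (¬((flag → (¬z)) ∨ (¬flag))))) ∧ (z → (¬z))
Before skip: ((¬z) → (z → (¬((flag → (¬z)) ∨ (¬flag))))) ∧ (z → (¬z))
Before z := ¬d: (d → ((¬d) → (¬((flag → d) ∨ (¬flag))))) ∧ ((¬d) → d)
Then branch requires (¬d) → d; else branch requires (¬d) → d.
Before the if: (d → ((¬d) → d)) ∧ ((¬d) → ((¬d) → d))
Answer: WP = (d → ((¬d) → d)) ∧ ((¬d) → ((¬d) → d))


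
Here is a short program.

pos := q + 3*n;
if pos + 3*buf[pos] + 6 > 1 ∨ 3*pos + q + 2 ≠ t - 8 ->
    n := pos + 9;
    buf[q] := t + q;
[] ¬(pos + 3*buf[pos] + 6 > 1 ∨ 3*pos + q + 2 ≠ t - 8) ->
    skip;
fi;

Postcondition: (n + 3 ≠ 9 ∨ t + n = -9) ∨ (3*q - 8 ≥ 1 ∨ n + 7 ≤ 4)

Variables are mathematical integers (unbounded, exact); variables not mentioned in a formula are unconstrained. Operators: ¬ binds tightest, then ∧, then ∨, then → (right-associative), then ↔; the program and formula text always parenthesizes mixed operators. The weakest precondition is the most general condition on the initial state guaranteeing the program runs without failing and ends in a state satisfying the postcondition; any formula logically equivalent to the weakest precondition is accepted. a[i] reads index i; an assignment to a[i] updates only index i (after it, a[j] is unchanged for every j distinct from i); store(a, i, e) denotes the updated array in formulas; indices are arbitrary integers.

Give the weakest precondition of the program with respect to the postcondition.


Working backward. After the program, the postcondition (n + 3 ≠ 9 ∨ t + n = -9) ∨ (3*q - 8 ≥ 1 ∨ n + 7 ≤ 4) must hold; in canonical form it is n ≠ 6 ∨ n + t = -9 ∨ 3*q ≥ 9 ∨ n ≤ -3.
Then branch requires pos ≠ -3 ∨ pos + t = -18 ∨ 3*q ≥ 9 ∨ pos ≤ -12; else branch requires n ≠ 6 ∨ n + t = -9 ∨ 3*q ≥ 9 ∨ n ≤ -3.
Before the if: ((3*buf[pos] + pos > -5 ∨ 3*pos + q ≠ t - 10) → (pos ≠ -3 ∨ pos + t = -18 ∨ 3*q ≥ 9 ∨ pos ≤ -12)) ∧ ((¬(3*buf[pos] + pos > -5 ∨ 3*pos + q ≠ t - 10)) → (n ≠ 6 ∨ n + t = -9 ∨ 3*q ≥ 9 ∨ n ≤ -3))
Before pos := q + 3*n: ((3*buf[3*n + q] + 3*n + q > -5 ∨ 9*n + 4*q ≠ t - 10) → (3*n + q ≠ -3 ∨ 3*n + q + t = -18 ∨ 3*q ≥ 9 ∨ 3*n + q ≤ -12)) ∧ ((¬(3*buf[3*n + q] + 3*n + q > -5 ∨ 9*n + 4*q ≠ t - 10)) → (n ≠ 6 ∨ n + t = -9 ∨ 3*q ≥ 9 ∨ n ≤ -3))
Answer: WP = ((3*buf[3*n + q] + 3*n + q > -5 ∨ 9*n + 4*q ≠ t - 10) → (3*n + q ≠ -3 ∨ 3*n + q + t = -18 ∨ 3*q ≥ 9 ∨ 3*n + q ≤ -12)) ∧ ((¬(3*buf[3*n + q] + 3*n + q > -5 ∨ 9*n + 4*q ≠ t - 10)) → (n ≠ 6 ∨ n + t = -9 ∨ 3*q ≥ 9 ∨ n ≤ -3))


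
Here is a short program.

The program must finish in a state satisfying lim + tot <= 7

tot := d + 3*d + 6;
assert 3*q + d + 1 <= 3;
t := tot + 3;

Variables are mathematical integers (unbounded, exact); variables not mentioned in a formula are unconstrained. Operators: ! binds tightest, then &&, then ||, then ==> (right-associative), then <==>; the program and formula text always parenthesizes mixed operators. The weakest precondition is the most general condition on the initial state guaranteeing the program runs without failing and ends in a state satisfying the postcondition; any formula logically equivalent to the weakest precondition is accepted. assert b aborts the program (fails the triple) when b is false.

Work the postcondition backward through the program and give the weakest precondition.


Working backward. After the program, lim + tot <= 7 must hold.
Before t := tot + 3: lim + tot <= 7
Before assert 3*q + d + 1 <= 3: d + 3*q <= 2 && lim + tot <= 7
Before tot := d + 3*d + 6: d + 3*q <= 2 && 4*d + lim <= 1
Answer: WP = d + 3*q <= 2 && 4*d + lim <= 1


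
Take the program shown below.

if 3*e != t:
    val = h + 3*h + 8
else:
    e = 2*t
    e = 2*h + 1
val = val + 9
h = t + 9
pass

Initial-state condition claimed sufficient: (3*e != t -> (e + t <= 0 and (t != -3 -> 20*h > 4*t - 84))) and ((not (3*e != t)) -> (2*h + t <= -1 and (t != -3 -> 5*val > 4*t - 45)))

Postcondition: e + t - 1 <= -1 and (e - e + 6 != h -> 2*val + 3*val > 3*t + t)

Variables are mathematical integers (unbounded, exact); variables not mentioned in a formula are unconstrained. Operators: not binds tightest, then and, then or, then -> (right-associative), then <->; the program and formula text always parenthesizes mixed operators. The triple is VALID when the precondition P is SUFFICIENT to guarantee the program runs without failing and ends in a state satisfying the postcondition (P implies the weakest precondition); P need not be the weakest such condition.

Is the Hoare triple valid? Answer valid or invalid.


Working backward. After the program, the postcondition e + t - 1 <= -1 and (e - e + 6 != h -> 2*val + 3*val > 3*t + t) must hold; in canonical form it is e + t <= 0 and (h != 6 -> 5*val > 4*t).
Before skip: e + t <= 0 and (h != 6 -> 5*val > 4*t)
Before h := t + 9: e + t <= 0 and (t != -3 -> 5*val > 4*t)
Before val := val + 9: e + t <= 0 and (t != -3 -> 5*val > 4*t - 45)
Then branch requires e + t <= 0 and (t != -3 -> 20*h > 4*t - 85); else branch requires 2*h + t <= -1 and (t != -3 -> 5*val > 4*t - 45).
Before the if: (3*e != t -> (e + t <= 0 and (t != -3 -> 20*h > 4*t - 85))) and ((not (3*e != t)) -> (2*h + t <= -1 and (t != -3 -> 5*val > 4*t - 45)))
The weakest precondition is (3*e != t -> (e + t <= 0 and (t != -3 -> 20*h > 4*t - 85))) and ((not (3*e != t)) -> (2*h + t <= -1 and (t != -3 -> 5*val > 4*t - 45))).
Check whether (3*e != t -> (e + t <= 0 and (t != -3 -> 20*h > 4*t - 84))) and ((not (3*e != t)) -> (2*h + t <= -1 and (t != -3 -> 5*val > 4*t - 45))) implies it.
Every state satisfying the precondition satisfies the weakest precondition: the implication holds.
Answer: valid


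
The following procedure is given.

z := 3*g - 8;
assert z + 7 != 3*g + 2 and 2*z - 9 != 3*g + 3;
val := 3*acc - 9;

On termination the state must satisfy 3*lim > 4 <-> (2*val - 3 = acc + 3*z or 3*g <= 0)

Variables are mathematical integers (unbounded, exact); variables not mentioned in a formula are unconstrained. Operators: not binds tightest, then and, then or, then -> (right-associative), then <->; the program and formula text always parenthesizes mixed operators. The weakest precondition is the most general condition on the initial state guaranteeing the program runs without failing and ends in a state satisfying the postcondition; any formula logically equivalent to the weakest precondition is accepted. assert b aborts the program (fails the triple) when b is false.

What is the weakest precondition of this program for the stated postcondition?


Working backward. After the program, the postcondition 3*lim > 4 <-> (2*val - 3 = acc + 3*z or 3*g <= 0) must hold; in canonical form it is 3*lim > 4 <-> (2*val = acc + 3*z + 3 or 3*g <= 0).
Before val := 3*acc - 9: 3*lim > 4 <-> (5*acc = 3*z + 21 or 3*g <= 0)
Before assert z + 7 != 3*g + 2 and 2*z - 9 != 3*g + 3: z != 3*g - 5 and 2*z != 3*g + 12 and (3*lim > 4 <-> (5*acc = 3*z + 21 or 3*g <= 0))
Before z := 3*g - 8: 3*g != 28 and (3*lim > 4 <-> (5*acc = 9*g - 3 or 3*g <= 0))
Answer: WP = 3*g != 28 and (3*lim > 4 <-> (5*acc = 9*g - 3 or 3*g <= 0))


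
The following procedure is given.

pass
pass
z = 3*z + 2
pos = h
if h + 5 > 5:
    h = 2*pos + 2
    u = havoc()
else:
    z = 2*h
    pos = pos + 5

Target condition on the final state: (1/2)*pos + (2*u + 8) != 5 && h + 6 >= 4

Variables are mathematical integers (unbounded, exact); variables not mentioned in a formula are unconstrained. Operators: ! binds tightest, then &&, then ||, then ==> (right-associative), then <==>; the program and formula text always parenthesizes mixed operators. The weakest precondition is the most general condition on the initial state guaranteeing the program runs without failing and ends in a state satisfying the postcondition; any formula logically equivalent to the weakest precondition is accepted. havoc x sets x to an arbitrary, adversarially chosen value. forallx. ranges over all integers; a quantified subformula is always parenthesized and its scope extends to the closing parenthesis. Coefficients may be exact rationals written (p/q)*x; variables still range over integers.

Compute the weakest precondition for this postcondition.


Working backward. After the program, the postcondition (1/2)*pos + (2*u + 8) != 5 && h + 6 >= 4 must hold; in canonical form it is (1/2)*pos + 2*u != -3 && h >= -2.
Then branch requires forall u_1. ((1/2)*pos + 2*u_1 != -3 && 2*pos >= -4); else branch requires (1/2)*pos + 2*u != -11/2 && h >= -2.
Before the if: (h > 0 ==> (forall u_1. ((1/2)*pos + 2*u_1 != -3 && 2*pos >= -4))) && ((!(h > 0)) ==> ((1/2)*pos + 2*u != -11/2 && h >= -2))
Before pos := h: (h > 0 ==> (forall u_1. ((1/2)*h + 2*u_1 != -3 && 2*h >= -4))) && ((!(h > 0)) ==> ((1/2)*h + 2*u != -11/2 && h >= -2))
Before z := 3*z + 2: (h > 0 ==> (forall u_1. ((1/2)*h + 2*u_1 != -3 && 2*h >= -4))) && ((!(h > 0)) ==> ((1/2)*h + 2*u != -11/2 && h >= -2))
Before skip: (h > 0 ==> (forall u_1. ((1/2)*h + 2*u_1 != -3 && 2*h >= -4))) && ((!(h > 0)) ==> ((1/2)*h + 2*u != -11/2 && h >= -2))
Before skip: (h > 0 ==> (forall u_1. ((1/2)*h + 2*u_1 != -3 && 2*h >= -4))) && ((!(h > 0)) ==> ((1/2)*h + 2*u != -11/2 && h >= -2))
Answer: WP = (h > 0 ==> (forall u_1. ((1/2)*h + 2*u_1 != -3 && 2*h >= -4))) && ((!(h > 0)) ==> ((1/2)*h + 2*u != -11/2 && h >= -2))


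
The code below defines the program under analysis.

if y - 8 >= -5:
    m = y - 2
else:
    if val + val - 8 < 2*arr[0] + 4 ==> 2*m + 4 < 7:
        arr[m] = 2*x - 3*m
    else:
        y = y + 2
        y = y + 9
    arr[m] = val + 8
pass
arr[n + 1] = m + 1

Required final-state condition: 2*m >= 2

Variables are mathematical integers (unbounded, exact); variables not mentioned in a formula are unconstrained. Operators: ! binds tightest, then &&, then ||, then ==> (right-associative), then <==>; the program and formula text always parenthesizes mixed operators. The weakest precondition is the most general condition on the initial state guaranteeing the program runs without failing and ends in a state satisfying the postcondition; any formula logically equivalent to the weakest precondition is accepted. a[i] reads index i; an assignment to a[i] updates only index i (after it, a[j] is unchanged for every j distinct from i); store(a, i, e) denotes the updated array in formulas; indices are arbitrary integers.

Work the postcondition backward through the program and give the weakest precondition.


Working backward. After the program, 2*m >= 2 must hold.
Before arr[n + 1] := m + 1: 2*m >= 2
Before skip: 2*m >= 2
Then branch requires 2*y >= 6; else branch requires ((2*val < 2*arr[0] + 12 ==> 2*m < 3) ==> 2*m >= 2) && ((!(2*val < 2*arr[0] + 12 ==> 2*m < 3)) ==> 2*m >= 2).
Before the if: (y >= 3 ==> 2*y >= 6) && ((!(y >= 3)) ==> (((2*val < 2*arr[0] + 12 ==> 2*m < 3) ==> 2*m >= 2) && ((!(2*val < 2*arr[0] + 12 ==> 2*m < 3)) ==> 2*m >= 2)))
Answer: WP = (y >= 3 ==> 2*y >= 6) && ((!(y >= 3)) ==> (((2*val < 2*arr[0] + 12 ==> 2*m < 3) ==> 2*m >= 2) && ((!(2*val < 2*arr[0] + 12 ==> 2*m < 3)) ==> 2*m >= 2)))


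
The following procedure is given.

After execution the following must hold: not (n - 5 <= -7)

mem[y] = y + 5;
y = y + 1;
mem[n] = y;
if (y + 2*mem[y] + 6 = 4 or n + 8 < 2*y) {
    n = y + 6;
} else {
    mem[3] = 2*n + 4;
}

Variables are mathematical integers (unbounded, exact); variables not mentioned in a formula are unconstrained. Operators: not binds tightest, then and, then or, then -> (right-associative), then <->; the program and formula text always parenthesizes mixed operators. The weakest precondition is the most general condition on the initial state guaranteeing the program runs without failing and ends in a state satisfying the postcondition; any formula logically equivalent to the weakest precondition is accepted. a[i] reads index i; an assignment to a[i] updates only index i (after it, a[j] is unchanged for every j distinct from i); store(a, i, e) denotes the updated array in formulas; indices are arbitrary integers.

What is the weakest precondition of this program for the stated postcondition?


Working backward. After the program, the postcondition not (n - 5 <= -7) must hold; in canonical form it is not (n <= -2).
Then branch requires not (y <= -8); else branch requires not (n <= -2).
Before the if: ((2*mem[y] + y = -2 or n < 2*y - 8) -> (not (y <= -8))) and ((not (2*mem[y] + y = -2 or n < 2*y - 8)) -> (not (n <= -2)))
Before mem[n] := y: ((2*store(mem, n, y)[y] + y = -2 or n < 2*y - 8) -> (not (y <= -8))) and ((not (2*store(mem, n, y)[y] + y = -2 or n < 2*y - 8)) -> (not (n <= -2)))
Before y := y + 1: ((2*store(mem, n, y + 1)[y + 1] + y = -3 or n < 2*y - 6) -> (not (y <= -9))) and ((not (2*store(mem, n, y + 1)[y + 1] + y = -3 or n < 2*y - 6)) -> (not (n <= -2)))
Before mem[y] := y + 5: ((2*store(store(mem, y, y + 5), n, y + 1)[y + 1] + y = -3 or n < 2*y - 6) -> (not (y <= -9))) and ((not (2*store(store(mem, y, y + 5), n, y + 1)[y + 1] + y = -3 or n < 2*y - 6)) -> (not (n <= -2)))
Answer: WP = ((2*store(store(mem, y, y + 5), n, y + 1)[y + 1] + y = -3 or n < 2*y - 6) -> (not (y <= -9))) and ((not (2*store(store(mem, y, y + 5), n, y + 1)[y + 1] + y = -3 or n < 2*y - 6)) -> (not (n <= -2)))


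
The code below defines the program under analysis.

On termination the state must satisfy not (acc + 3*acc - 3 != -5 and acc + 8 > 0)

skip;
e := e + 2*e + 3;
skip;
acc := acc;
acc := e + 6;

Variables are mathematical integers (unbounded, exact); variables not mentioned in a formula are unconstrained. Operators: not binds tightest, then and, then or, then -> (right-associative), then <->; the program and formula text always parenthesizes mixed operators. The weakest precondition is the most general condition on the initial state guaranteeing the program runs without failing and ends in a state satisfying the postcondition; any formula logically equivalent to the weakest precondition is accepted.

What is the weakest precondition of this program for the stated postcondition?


Working backward. After the program, the postcondition not (acc + 3*acc - 3 != -5 and acc + 8 > 0) must hold; in canonical form it is not (4*acc != -2 and acc > -8).
Before acc := e + 6: not (4*e != -26 and e > -14)
Before acc := acc: not (4*e != -26 and e > -14)
Before skip: not (4*e != -26 and e > -14)
Before e := e + 2*e + 3: not (12*e != -38 and 3*e > -17)
Before skip: not (12*e != -38 and 3*e > -17)
Answer: WP = not (12*e != -38 and 3*e > -17)


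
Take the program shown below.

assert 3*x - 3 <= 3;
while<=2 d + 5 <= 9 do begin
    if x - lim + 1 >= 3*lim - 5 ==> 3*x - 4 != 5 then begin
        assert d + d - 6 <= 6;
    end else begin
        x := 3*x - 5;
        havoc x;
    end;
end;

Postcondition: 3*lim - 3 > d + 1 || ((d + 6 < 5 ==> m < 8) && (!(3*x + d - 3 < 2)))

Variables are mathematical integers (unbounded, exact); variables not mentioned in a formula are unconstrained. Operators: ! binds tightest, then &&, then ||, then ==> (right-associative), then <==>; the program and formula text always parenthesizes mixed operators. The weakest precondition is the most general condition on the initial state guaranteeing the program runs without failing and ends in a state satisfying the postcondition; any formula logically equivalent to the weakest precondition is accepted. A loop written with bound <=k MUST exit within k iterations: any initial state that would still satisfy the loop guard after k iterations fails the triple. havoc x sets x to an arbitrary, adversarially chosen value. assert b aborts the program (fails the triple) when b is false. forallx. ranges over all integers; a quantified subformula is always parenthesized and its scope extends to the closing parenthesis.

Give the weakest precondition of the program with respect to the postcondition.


Working backward. After the program, the postcondition 3*lim - 3 > d + 1 || ((d + 6 < 5 ==> m < 8) && (!(3*x + d - 3 < 2))) must hold; in canonical form it is 3*lim > d + 4 || ((d < -1 ==> m < 8) && (!(d + 3*x < 5))).
Before the loop (bound <=2), unroll the exhaustion recursion (WP_0 = exit-now case; WP_j = one more guarded iteration, up to j = 2):
  WP_0: (!(d <= 4)) && (3*lim > d + 4 || ((d < -1 ==> m < 8) && (!(d + 3*x < 5))))
  WP_1: (d <= 4 ==> (((x >= 4*lim - 6 ==> 3*x != 9) ==> (2*d <= 12 && (!(d <= 4)) && (3*lim > d + 4 || ((d < -1 ==> m < 8) && (!(d + 3*x < 5)))))) && ((!(x >= 4*lim - 6 ==> 3*x != 9)) ==> (forall x_1. ((!(d <= 4)) && (3*lim > d + 4 || ((d < -1 ==> m < 8) && (!(d + 3*x_1 < 5))))))))) && ((!(d <= 4)) ==> (3*lim > d + 4 || ((d < -1 ==> m < 8) && (!(d + 3*x < 5)))))
  WP_2: (d <= 4 ==> (((x >= 4*lim - 6 ==> 3*x != 9) ==> (2*d <= 12 && (d <= 4 ==> (((x >= 4*lim - 6 ==> 3*x != 9) ==> (2*d <= 12 && (!(d <= 4)) && (3*lim > d + 4 || ((d < -1 ==> m < 8) && (!(d + 3*x < 5)))))) && ((!(x >= 4*lim - 6 ==> 3*x != 9)) ==> (forall x_1. ((!(d <= 4)) && (3*lim > d + 4 || ((d < -1 ==> m < 8) && (!(d + 3*x_1 < 5))))))))) && ((!(d <= 4)) ==> (3*lim > d + 4 || ((d < -1 ==> m < 8) && (!(d + 3*x < 5))))))) && ((!(x >= 4*lim - 6 ==> 3*x != 9)) ==> (forall x_2. ((d <= 4 ==> (((x_2 >= 4*lim - 6 ==> 3*x_2 != 9) ==> (2*d <= 12 && (!(d <= 4)) && (3*lim > d + 4 || ((d < -1 ==> m < 8) && (!(d + 3*x_2 < 5)))))) && ((!(x_2 >= 4*lim - 6 ==> 3*x_2 != 9)) ==> (forall x_1. ((!(d <= 4)) && (3*lim > d + 4 || ((d < -1 ==> m < 8) && (!(d + 3*x_1 < 5))))))))) && ((!(d <= 4)) ==> (3*lim > d + 4 || ((d < -1 ==> m < 8) && (!(d + 3*x_2 < 5)))))))))) && ((!(d <= 4)) ==> (3*lim > d + 4 || ((d < -1 ==> m < 8) && (!(d + 3*x < 5)))))
So before the loop: (d <= 4 ==> (((x >= 4*lim - 6 ==> 3*x != 9) ==> (2*d <= 12 && (d <= 4 ==> (((x >= 4*lim - 6 ==> 3*x != 9) ==> (2*d <= 12 && (!(d <= 4)) && (3*lim > d + 4 || ((d < -1 ==> m < 8) && (!(d + 3*x < 5)))))) && ((!(x >= 4*lim - 6 ==> 3*x != 9)) ==> (forall x_1. ((!(d <= 4)) && (3*lim > d + 4 || ((d < -1 ==> m < 8) && (!(d + 3*x_1 < 5))))))))) && ((!(d <= 4)) ==> (3*lim > d + 4 || ((d < -1 ==> m < 8) && (!(d + 3*x < 5))))))) && ((!(x >= 4*lim - 6 ==> 3*x != 9)) ==> (forall x_2. ((d <= 4 ==> (((x_2 >= 4*lim - 6 ==> 3*x_2 != 9) ==> (2*d <= 12 && (!(d <= 4)) && (3*lim > d + 4 || ((d < -1 ==> m < 8) && (!(d + 3*x_2 < 5)))))) && ((!(x_2 >= 4*lim - 6 ==> 3*x_2 != 9)) ==> (forall x_1. ((!(d <= 4)) && (3*lim > d + 4 || ((d < -1 ==> m < 8) && (!(d + 3*x_1 < 5))))))))) && ((!(d <= 4)) ==> (3*lim > d + 4 || ((d < -1 ==> m < 8) && (!(d + 3*x_2 < 5)))))))))) && ((!(d <= 4)) ==> (3*lim > d + 4 || ((d < -1 ==> m < 8) && (!(d + 3*x < 5)))))
Before assert 3*x - 3 <= 3: 3*x <= 6 && (d <= 4 ==> (((x >= 4*lim - 6 ==> 3*x != 9) ==> (2*d <= 12 && (d <= 4 ==> (((x >= 4*lim - 6 ==> 3*x != 9) ==> (2*d <= 12 && (!(d <= 4)) && (3*lim > d + 4 || ((d < -1 ==> m < 8) && (!(d + 3*x < 5)))))) && ((!(x >= 4*lim - 6 ==> 3*x != 9)) ==> (forall x_1. ((!(d <= 4)) && (3*lim > d + 4 || ((d < -1 ==> m < 8) && (!(d + 3*x_1 < 5))))))))) && ((!(d <= 4)) ==> (3*lim > d + 4 || ((d < -1 ==> m < 8) && (!(d + 3*x < 5))))))) && ((!(x >= 4*lim - 6 ==> 3*x != 9)) ==> (forall x_2. ((d <= 4 ==> (((x_2 >= 4*lim - 6 ==> 3*x_2 != 9) ==> (2*d <= 12 && (!(d <= 4)) && (3*lim > d + 4 || ((d < -1 ==> m < 8) && (!(d + 3*x_2 < 5)))))) && ((!(x_2 >= 4*lim - 6 ==> 3*x_2 != 9)) ==> (forall x_1. ((!(d <= 4)) && (3*lim > d + 4 || ((d < -1 ==> m < 8) && (!(d + 3*x_1 < 5))))))))) && ((!(d <= 4)) ==> (3*lim > d + 4 || ((d < -1 ==> m < 8) && (!(d + 3*x_2 < 5)))))))))) && ((!(d <= 4)) ==> (3*lim > d + 4 || ((d < -1 ==> m < 8) && (!(d + 3*x < 5)))))
Answer: WP = 3*x <= 6 && (d <= 4 ==> (((x >= 4*lim - 6 ==> 3*x != 9) ==> (2*d <= 12 && (d <= 4 ==> (((x >= 4*lim - 6 ==> 3*x != 9) ==> (2*d <= 12 && (!(d <= 4)) && (3*lim > d + 4 || ((d < -1 ==> m < 8) && (!(d + 3*x < 5)))))) && ((!(x >= 4*lim - 6 ==> 3*x != 9)) ==> (forall x_1. ((!(d <= 4)) && (3*lim > d + 4 || ((d < -1 ==> m < 8) && (!(d + 3*x_1 < 5))))))))) && ((!(d <= 4)) ==> (3*lim > d + 4 || ((d < -1 ==> m < 8) && (!(d + 3*x < 5))))))) && ((!(x >= 4*lim - 6 ==> 3*x != 9)) ==> (forall x_2. ((d <= 4 ==> (((x_2 >= 4*lim - 6 ==> 3*x_2 != 9) ==> (2*d <= 12 && (!(d <= 4)) && (3*lim > d + 4 || ((d < -1 ==> m < 8) && (!(d + 3*x_2 < 5)))))) && ((!(x_2 >= 4*lim - 6 ==> 3*x_2 != 9)) ==> (forall x_1. ((!(d <= 4)) && (3*lim > d + 4 || ((d < -1 ==> m < 8) && (!(d + 3*x_1 < 5))))))))) && ((!(d <= 4)) ==> (3*lim > d + 4 || ((d < -1 ==> m < 8) && (!(d + 3*x_2 < 5)))))))))) && ((!(d <= 4)) ==> (3*lim > d + 4 || ((d < -1 ==> m < 8) && (!(d + 3*x < 5)))))


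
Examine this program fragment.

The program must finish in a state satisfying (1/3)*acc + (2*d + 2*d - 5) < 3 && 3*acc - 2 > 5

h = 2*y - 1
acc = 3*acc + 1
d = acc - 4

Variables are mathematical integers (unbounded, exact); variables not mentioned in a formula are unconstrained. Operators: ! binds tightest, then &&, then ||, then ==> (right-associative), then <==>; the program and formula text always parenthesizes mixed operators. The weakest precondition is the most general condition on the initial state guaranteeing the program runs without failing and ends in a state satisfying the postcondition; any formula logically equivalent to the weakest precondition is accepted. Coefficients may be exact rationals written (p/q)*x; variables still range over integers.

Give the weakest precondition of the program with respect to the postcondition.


Working backward. After the program, the postcondition (1/3)*acc + (2*d + 2*d - 5) < 3 && 3*acc - 2 > 5 must hold; in canonical form it is (1/3)*acc + 4*d < 8 && 3*acc > 7.
Before d := acc - 4: (13/3)*acc < 24 && 3*acc > 7
Before acc := 3*acc + 1: 13*acc < 59/3 && 9*acc > 4
Before h := 2*y - 1: 13*acc < 59/3 && 9*acc > 4
Answer: WP = 13*acc < 59/3 && 9*acc > 4


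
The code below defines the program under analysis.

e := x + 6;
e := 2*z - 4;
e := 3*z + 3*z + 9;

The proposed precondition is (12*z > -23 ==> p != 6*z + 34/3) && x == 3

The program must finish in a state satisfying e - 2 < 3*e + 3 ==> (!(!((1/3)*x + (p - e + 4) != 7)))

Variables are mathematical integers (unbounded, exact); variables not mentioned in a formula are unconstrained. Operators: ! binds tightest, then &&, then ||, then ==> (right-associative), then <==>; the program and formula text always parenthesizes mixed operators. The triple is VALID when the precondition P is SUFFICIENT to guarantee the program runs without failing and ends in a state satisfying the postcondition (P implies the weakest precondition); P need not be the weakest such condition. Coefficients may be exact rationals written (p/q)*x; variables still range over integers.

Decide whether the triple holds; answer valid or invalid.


Working backward. After the program, the postcondition e - 2 < 3*e + 3 ==> (!(!((1/3)*x + (p - e + 4) != 7))) must hold; in canonical form it is 2*e > -5 ==> p + (1/3)*x != e + 3.
Before e := 3*z + 3*z + 9: 12*z > -23 ==> p + (1/3)*x != 6*z + 12
Before e := 2*z - 4: 12*z > -23 ==> p + (1/3)*x != 6*z + 12
Before e := x + 6: 12*z > -23 ==> p + (1/3)*x != 6*z + 12
The weakest precondition is 12*z > -23 ==> p + (1/3)*x != 6*z + 12.
Check whether (12*z > -23 ==> p != 6*z + 34/3) && x == 3 implies it.
Countermodel: at the initial state p = 5, x = 3, z = -1, the precondition holds but the weakest precondition fails.
Answer: invalid


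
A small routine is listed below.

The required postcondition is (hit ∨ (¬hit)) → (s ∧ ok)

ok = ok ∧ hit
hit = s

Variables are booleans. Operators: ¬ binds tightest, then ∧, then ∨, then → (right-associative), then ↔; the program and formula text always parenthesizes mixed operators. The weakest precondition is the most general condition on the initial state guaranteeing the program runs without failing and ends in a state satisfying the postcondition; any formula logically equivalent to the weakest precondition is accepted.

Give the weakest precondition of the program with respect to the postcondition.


Working backward. After the program, the postcondition (hit ∨ (¬hit)) → (s ∧ ok) must hold; in canonical form it is s ∧ ok.
Before hit := s: s ∧ ok
Before ok := ok ∧ hit: s ∧ ok ∧ hit
Answer: WP = s ∧ ok ∧ hit


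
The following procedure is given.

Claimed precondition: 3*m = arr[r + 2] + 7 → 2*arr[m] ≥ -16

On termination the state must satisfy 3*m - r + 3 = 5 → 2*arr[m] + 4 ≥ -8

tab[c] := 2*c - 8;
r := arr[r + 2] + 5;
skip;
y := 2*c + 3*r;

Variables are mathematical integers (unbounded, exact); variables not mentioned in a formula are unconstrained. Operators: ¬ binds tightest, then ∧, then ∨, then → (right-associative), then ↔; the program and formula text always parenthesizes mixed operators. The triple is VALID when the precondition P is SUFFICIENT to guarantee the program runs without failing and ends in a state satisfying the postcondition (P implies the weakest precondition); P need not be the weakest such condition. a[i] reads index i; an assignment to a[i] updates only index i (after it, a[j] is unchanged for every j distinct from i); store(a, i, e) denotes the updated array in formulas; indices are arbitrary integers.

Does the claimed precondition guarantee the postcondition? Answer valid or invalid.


Working backward. After the program, the postcondition 3*m - r + 3 = 5 → 2*arr[m] + 4 ≥ -8 must hold; in canonical form it is 3*m = r + 2 → 2*arr[m] ≥ -12.
Before y := 2*c + 3*r: 3*m = r + 2 → 2*arr[m] ≥ -12
Before skip: 3*m = r + 2 → 2*arr[m] ≥ -12
Before r := arr[r + 2] + 5: 3*m = arr[r + 2] + 7 → 2*arr[m] ≥ -12
Before tab[c] := 2*c - 8: 3*m = arr[r + 2] + 7 → 2*arr[m] ≥ -12
The weakest precondition is 3*m = arr[r + 2] + 7 → 2*arr[m] ≥ -12.
Check whether 3*m = arr[r + 2] + 7 → 2*arr[m] ≥ -16 implies it.
Countermodel: at the initial state arr = {[2] = 21113, [7040] = -7, elsewhere -7}, m = 7040, r = 0, the precondition holds but the weakest precondition fails.
Answer: invalid


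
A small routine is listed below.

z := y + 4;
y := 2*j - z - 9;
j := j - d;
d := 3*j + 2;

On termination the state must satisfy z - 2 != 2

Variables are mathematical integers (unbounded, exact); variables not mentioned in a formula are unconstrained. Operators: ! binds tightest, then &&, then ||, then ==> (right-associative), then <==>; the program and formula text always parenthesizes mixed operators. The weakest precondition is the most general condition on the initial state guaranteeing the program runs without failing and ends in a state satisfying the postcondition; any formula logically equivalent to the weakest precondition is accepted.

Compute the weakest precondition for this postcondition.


Working backward. After the program, the postcondition z - 2 != 2 must hold; in canonical form it is z != 4.
Before d := 3*j + 2: z != 4
Before j := j - d: z != 4
Before y := 2*j - z - 9: z != 4
Before z := y + 4: y != 0
Answer: WP = y != 0


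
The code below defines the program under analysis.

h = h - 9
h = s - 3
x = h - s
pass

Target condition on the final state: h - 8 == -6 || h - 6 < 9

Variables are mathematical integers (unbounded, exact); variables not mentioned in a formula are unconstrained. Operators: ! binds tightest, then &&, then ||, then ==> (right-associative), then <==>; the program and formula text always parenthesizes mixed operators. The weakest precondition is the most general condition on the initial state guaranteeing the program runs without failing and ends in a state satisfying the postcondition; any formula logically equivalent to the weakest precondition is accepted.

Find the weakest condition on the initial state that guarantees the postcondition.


Working backward. After the program, the postcondition h - 8 == -6 || h - 6 < 9 must hold; in canonical form it is h == 2 || h < 15.
Before skip: h == 2 || h < 15
Before x := h - s: h == 2 || h < 15
Before h := s - 3: s == 5 || s < 18
Before h := h - 9: s == 5 || s < 18
Answer: WP = s == 5 || s < 18


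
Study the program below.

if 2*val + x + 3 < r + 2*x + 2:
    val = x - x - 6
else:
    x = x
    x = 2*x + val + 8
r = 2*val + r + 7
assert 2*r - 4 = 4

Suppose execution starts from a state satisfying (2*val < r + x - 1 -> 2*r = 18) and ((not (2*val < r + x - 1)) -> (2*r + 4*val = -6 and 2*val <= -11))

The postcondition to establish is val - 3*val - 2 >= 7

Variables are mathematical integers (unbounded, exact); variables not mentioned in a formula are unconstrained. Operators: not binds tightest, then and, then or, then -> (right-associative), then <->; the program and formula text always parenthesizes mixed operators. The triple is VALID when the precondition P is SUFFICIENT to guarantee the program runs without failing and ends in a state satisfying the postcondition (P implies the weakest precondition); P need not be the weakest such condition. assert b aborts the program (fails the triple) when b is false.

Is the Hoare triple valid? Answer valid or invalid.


Working backward. After the program, the postcondition val - 3*val - 2 >= 7 must hold; in canonical form it is 2*val <= -9.
Before assert 2*r - 4 = 4: 2*r = 8 and 2*val <= -9
Before r := 2*val + r + 7: 2*r + 4*val = -6 and 2*val <= -9
Then branch requires 2*r = 18; else branch requires 2*r + 4*val = -6 and 2*val <= -9.
Before the if: (2*val < r + x - 1 -> 2*r = 18) and ((not (2*val < r + x - 1)) -> (2*r + 4*val = -6 and 2*val <= -9))
The weakest precondition is (2*val < r + x - 1 -> 2*r = 18) and ((not (2*val < r + x - 1)) -> (2*r + 4*val = -6 and 2*val <= -9)).
Check whether (2*val < r + x - 1 -> 2*r = 18) and ((not (2*val < r + x - 1)) -> (2*r + 4*val = -6 and 2*val <= -11)) implies it.
Every state satisfying the precondition satisfies the weakest precondition: the implication holds.
Answer: valid
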